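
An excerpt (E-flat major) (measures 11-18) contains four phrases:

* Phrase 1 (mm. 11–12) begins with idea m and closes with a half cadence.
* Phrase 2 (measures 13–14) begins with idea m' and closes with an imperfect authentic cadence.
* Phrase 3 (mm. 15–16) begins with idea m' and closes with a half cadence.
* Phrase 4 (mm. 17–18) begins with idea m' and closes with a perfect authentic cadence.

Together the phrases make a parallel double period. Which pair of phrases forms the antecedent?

phrases 1 and 2

In a double period the first pair of phrases (ending imperfect authentic cadence) is the large antecedent and the second pair (ending perfect authentic cadence) is the large consequent; the antecedent is phrases 1 and 2.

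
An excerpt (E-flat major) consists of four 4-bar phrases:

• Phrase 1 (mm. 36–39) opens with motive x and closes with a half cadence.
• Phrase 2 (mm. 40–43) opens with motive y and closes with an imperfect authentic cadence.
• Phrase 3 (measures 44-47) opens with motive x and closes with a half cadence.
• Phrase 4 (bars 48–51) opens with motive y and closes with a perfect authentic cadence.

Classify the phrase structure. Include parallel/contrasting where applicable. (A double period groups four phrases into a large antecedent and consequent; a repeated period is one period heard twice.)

parallel double period

Four phrases in two halves: the first half (measures 36–43) ends with an imperfect authentic cadence, the second (mm. 44-51) with a perfect authentic cadence — a large antecedent–consequent pair, i.e. a double period.
Phrase 3 begins with the same material as phrase 1, making it parallel.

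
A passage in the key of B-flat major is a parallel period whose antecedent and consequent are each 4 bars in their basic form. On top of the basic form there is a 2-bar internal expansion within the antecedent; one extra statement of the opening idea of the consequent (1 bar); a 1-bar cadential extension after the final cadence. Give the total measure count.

12 measures

Basic parallel period: 4 + 4 = 8 bars.
8 (basic form) + 2 (internal expansion) + 1 (extra statement) + 1 (cadential extension) = 12.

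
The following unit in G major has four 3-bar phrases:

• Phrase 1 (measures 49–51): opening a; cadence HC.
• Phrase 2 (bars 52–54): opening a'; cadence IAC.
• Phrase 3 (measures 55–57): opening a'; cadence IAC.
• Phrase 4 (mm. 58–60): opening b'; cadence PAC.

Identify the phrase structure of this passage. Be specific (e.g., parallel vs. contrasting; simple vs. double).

parallel double period

Four phrases in two halves: the first half (bars 49-54) ends with an imperfect authentic cadence, the second (measures 55–60) with a perfect authentic cadence — a large antecedent–consequent pair, i.e. a double period.
Phrase 3 begins with the same material as phrase 1, making it parallel.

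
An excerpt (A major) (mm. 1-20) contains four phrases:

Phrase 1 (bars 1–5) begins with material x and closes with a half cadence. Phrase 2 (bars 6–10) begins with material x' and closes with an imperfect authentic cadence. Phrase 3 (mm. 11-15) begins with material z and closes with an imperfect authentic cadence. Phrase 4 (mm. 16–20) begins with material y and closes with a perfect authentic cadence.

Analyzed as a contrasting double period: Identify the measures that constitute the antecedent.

measures 1–10

In a double period the four phrases pair into a large antecedent (phrases 1–2, ending imperfect authentic cadence) and a large consequent (phrases 3–4, ending perfect authentic cadence). The antecedent spans mm. 1-10.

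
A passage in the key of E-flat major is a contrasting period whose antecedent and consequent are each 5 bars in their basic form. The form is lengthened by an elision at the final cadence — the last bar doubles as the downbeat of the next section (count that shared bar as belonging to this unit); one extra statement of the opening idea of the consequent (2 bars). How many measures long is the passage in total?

Basic contrasting period: 5 + 5 = 10 bars.
10 (basic form) + 2 (extra statement) = 12.
The elision shares a bar with the next section but does not change this unit's count.

12 measures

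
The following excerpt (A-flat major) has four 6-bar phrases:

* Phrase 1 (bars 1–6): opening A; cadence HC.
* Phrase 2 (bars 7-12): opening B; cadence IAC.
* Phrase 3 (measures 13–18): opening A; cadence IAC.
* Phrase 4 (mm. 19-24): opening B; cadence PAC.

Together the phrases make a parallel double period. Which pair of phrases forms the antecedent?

phrases 1 and 2

In a double period the first pair of phrases (ending imperfect authentic cadence) is the large antecedent and the second pair (ending perfect authentic cadence) is the large consequent; the antecedent is phrases 1 and 2.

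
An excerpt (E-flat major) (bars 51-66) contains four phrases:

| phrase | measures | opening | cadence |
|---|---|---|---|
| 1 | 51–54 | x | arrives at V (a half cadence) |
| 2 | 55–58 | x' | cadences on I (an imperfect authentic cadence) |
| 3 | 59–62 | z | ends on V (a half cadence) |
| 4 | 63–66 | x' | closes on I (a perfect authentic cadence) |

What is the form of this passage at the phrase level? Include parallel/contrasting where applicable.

contrasting double period

Four phrases in two halves: the first half (bars 51–58) ends with an imperfect authentic cadence, the second (bars 59–66) with a perfect authentic cadence — a large antecedent–consequent pair, i.e. a double period.
Phrase 3 begins with different material from phrase 1, making it contrasting.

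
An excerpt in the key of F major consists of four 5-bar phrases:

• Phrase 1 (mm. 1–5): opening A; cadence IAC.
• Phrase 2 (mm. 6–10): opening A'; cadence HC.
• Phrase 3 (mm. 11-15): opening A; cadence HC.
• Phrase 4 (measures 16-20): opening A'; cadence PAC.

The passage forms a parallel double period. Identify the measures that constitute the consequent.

measures 11–20

In a double period the four phrases pair into a large antecedent (phrases 1–2, ending half cadence) and a large consequent (phrases 3–4, ending perfect authentic cadence). The consequent spans mm. 11–20.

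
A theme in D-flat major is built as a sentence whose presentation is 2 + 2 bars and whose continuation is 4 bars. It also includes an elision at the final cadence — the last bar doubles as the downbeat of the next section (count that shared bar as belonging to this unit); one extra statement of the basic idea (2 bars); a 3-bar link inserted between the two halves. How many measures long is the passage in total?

Basic sentence: 2 + 2 + 4 = 8 bars.
8 (basic form) + 2 (extra statement) + 3 (link) = 13.
The elision shares a bar with the next section but does not change this unit's count.

13 measures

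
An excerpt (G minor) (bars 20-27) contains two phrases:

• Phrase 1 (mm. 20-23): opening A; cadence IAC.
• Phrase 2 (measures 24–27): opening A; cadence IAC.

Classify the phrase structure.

Both phrases have the same opening (A) and the same cadence (imperfect authentic cadence): the second is a restatement, not a consequent, so this is a repeated phrase rather than a period.

repeated phrase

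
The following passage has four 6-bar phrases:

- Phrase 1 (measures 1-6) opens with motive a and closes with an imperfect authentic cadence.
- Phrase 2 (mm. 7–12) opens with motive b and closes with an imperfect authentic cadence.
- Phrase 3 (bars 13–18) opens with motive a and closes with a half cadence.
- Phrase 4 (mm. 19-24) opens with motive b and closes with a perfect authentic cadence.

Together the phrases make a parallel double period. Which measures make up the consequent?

In a double period the first pair of phrases (ending imperfect authentic cadence) is the large antecedent and the second pair (ending perfect authentic cadence) is the large consequent; the consequent is measures 13–24.

measures 13–24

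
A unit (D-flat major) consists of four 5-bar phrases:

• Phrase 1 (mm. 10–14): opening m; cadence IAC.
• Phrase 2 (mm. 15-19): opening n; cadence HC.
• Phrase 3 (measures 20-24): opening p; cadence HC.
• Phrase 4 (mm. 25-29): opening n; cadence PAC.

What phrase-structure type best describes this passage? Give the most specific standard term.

contrasting double period

Four phrases in two halves: the first half (mm. 10–19) ends with a half cadence, the second (mm. 20–29) with a perfect authentic cadence — a large antecedent–consequent pair, i.e. a double period.
Phrase 3 begins with different material from phrase 1, making it contrasting.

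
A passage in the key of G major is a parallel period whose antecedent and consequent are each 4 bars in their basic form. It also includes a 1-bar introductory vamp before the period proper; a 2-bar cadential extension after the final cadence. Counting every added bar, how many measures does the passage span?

Basic parallel period: 4 + 4 = 8 bars.
8 (basic form) + 1 (introduction) + 2 (cadential extension) = 11.

11 measures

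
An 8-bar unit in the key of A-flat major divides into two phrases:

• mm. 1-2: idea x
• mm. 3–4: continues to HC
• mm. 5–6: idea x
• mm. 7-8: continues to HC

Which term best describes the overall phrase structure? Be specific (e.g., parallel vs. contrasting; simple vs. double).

Both phrases have the same opening (x) and the same cadence (half cadence): the second is a restatement, not a consequent, so this is a repeated phrase rather than a period.

repeated phrase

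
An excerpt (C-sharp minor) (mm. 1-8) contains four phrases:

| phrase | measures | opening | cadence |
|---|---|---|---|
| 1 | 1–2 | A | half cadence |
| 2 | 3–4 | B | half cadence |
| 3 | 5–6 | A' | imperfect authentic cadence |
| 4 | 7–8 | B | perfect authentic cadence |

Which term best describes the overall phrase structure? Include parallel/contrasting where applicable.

parallel double period

Four phrases in two halves: the first half (mm. 1–4) ends with a half cadence, the second (measures 5-8) with a perfect authentic cadence — a large antecedent–consequent pair, i.e. a double period.
Phrase 3 begins with the same material as phrase 1, making it parallel.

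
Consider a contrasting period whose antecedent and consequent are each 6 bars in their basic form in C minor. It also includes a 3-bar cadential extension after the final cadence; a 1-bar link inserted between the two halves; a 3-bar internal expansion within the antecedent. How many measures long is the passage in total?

19 measures

Basic contrasting period: 6 + 6 = 12 bars.
12 (basic form) + 3 (cadential extension) + 1 (link) + 3 (internal expansion) = 19.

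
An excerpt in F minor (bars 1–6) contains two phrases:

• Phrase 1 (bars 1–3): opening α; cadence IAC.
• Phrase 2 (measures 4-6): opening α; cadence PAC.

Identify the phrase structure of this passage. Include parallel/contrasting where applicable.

Phrase 1 ends with an imperfect authentic cadence (weaker) and phrase 2 with a perfect authentic cadence (stronger): antecedent + consequent = a period.
The two phrases open with the same material (α / α), so the period is parallel.

parallel period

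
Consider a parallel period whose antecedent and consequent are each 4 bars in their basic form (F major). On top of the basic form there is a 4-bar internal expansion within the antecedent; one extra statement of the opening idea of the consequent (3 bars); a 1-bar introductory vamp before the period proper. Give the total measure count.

16 measures

Basic parallel period: 4 + 4 = 8 bars.
8 (basic form) + 4 (internal expansion) + 3 (extra statement) + 1 (introduction) = 16.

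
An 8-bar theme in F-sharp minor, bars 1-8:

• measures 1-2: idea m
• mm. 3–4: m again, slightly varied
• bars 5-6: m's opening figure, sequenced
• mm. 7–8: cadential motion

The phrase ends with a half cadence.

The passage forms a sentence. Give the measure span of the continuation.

measures 5–8

After the presentation (bars 1–4), the continuation covers the fragmentation through the cadence: measures 5-8.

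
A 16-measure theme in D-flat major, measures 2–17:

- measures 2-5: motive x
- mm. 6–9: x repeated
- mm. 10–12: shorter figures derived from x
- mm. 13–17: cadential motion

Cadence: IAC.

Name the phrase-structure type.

Basic idea (bars 2-5) + its repetition (mm. 6-9) form the presentation; fragmentation and cadence (mm. 10–17) form the continuation — the 16-bar whole is a sentence.

sentence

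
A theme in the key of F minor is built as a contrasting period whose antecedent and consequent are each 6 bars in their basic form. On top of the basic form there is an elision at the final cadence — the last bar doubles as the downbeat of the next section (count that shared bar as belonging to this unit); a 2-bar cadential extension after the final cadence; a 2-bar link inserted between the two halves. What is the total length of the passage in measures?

Basic contrasting period: 6 + 6 = 12 bars.
12 (basic form) + 2 (cadential extension) + 2 (link) = 16.
The elision shares a bar with the next section but does not change this unit's count.

16 measures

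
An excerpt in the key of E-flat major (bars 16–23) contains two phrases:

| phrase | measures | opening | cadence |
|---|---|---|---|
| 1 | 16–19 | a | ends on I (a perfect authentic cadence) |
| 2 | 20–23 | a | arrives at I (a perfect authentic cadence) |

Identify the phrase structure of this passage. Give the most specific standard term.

repeated phrase

Both phrases have the same opening (a) and the same cadence (perfect authentic cadence): the second is a restatement, not a consequent, so this is a repeated phrase rather than a period.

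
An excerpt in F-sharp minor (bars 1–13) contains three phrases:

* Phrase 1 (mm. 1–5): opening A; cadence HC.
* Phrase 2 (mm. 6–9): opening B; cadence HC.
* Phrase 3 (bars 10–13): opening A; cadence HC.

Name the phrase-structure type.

The final phrase closes with a half cadence, which is not stronger than the preceding half cadence; the 3 phrases lack an overall antecedent–consequent design and so form a phrase group.

phrase group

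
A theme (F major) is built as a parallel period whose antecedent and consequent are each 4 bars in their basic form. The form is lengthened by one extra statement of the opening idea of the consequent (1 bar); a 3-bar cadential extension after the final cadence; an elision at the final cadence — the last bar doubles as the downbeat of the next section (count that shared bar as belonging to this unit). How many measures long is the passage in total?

12 measures

Basic parallel period: 4 + 4 = 8 bars.
8 (basic form) + 1 (extra statement) + 3 (cadential extension) = 12.
The elision shares a bar with the next section but does not change this unit's count.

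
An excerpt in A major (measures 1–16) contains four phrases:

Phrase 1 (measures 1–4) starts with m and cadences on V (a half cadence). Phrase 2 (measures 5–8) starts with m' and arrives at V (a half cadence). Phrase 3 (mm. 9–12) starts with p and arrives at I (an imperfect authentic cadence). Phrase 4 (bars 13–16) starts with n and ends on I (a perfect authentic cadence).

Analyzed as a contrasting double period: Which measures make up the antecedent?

measures 1–8

In a double period the four phrases pair into a large antecedent (phrases 1–2, ending half cadence) and a large consequent (phrases 3–4, ending perfect authentic cadence). The antecedent spans mm. 1–8.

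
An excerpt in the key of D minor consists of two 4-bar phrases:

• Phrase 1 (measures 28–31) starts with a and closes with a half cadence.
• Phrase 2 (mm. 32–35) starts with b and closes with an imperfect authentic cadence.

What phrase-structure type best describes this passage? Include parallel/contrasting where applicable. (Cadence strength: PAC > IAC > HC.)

contrasting period

Phrase 1 ends with a half cadence (weaker) and phrase 2 with an imperfect authentic cadence (stronger): antecedent + consequent = a period.
The two phrases open with different material (a / b), so the period is contrasting.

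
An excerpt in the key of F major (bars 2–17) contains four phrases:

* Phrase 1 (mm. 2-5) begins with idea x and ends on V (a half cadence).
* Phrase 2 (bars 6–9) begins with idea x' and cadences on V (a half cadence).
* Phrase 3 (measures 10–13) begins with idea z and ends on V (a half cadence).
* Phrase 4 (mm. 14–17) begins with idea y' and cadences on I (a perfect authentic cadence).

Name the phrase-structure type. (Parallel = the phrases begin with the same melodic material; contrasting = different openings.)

Four phrases in two halves: the first half (measures 2–9) ends with a half cadence, the second (bars 10–17) with a perfect authentic cadence — a large antecedent–consequent pair, i.e. a double period.
Phrase 3 begins with different material from phrase 1, making it contrasting.

contrasting double period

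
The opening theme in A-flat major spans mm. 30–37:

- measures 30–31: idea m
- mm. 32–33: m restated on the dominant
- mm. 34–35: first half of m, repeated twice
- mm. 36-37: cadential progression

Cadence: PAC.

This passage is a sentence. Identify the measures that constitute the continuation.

After the presentation (measures 30–33), the continuation covers the fragmentation through the cadence: mm. 34–37.

measures 34–37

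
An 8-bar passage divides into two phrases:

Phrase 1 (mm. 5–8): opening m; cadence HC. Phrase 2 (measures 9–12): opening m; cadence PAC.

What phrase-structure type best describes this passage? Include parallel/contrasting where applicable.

Phrase 1 ends with a half cadence (weaker) and phrase 2 with a perfect authentic cadence (stronger): antecedent + consequent = a period.
The two phrases open with the same material (m / m), so the period is parallel.

parallel period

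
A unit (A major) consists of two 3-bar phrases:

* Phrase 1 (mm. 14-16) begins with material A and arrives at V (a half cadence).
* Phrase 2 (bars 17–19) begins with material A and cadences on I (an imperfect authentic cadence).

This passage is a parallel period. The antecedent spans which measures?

The antecedent is the phrase ending with the weaker cadence (half cadence, phrase 1) and the consequent the one ending more conclusively (imperfect authentic cadence, phrase 2); the antecedent is measures 14–16.

measures 14–16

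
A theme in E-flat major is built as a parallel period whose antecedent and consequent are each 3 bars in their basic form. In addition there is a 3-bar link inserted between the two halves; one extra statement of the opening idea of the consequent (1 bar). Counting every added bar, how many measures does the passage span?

Basic parallel period: 3 + 3 = 6 bars.
6 (basic form) + 3 (link) + 1 (extra statement) = 10.

10 measures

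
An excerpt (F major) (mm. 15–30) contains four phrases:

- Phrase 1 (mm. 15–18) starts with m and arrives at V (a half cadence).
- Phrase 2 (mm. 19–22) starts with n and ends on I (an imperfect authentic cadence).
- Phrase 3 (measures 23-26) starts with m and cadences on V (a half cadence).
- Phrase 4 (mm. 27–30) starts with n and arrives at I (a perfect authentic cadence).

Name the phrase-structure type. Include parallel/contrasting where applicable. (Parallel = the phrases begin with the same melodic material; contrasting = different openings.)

Four phrases in two halves: the first half (mm. 15-22) ends with an imperfect authentic cadence, the second (mm. 23–30) with a perfect authentic cadence — a large antecedent–consequent pair, i.e. a double period.
Phrase 3 begins with the same material as phrase 1, making it parallel.

parallel double period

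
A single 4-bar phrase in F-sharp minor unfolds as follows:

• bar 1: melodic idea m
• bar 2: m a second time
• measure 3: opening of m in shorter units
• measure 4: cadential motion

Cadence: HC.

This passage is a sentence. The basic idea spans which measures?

measures 1–1

The presentation of a sentence is the basic idea (m. 1) plus its repetition (measure 2); the basic idea is therefore bar 1.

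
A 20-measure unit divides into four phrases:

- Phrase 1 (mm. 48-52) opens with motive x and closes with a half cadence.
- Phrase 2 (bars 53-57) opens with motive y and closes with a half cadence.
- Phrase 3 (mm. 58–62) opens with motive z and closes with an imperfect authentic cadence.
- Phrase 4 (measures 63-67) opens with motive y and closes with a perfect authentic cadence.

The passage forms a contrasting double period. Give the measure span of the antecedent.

In a double period the four phrases pair into a large antecedent (phrases 1–2, ending half cadence) and a large consequent (phrases 3–4, ending perfect authentic cadence). The antecedent spans mm. 48–57.

measures 48–57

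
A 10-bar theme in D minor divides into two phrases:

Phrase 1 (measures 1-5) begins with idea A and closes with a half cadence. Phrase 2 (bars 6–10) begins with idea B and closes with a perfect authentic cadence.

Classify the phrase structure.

Phrase 1 ends with a half cadence (weaker) and phrase 2 with a perfect authentic cadence (stronger): antecedent + consequent = a period.
The two phrases open with different material (A / B), so the period is contrasting.

contrasting period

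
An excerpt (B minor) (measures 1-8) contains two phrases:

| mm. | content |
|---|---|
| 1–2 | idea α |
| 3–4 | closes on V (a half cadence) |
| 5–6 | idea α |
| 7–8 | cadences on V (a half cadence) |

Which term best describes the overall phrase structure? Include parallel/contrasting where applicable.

repeated phrase

Both phrases have the same opening (α) and the same cadence (half cadence): the second is a restatement, not a consequent, so this is a repeated phrase rather than a period.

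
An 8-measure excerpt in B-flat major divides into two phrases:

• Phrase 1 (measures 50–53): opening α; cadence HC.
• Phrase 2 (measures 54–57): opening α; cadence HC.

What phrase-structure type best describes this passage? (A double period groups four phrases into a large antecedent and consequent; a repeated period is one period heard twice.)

Both phrases have the same opening (α) and the same cadence (half cadence): the second is a restatement, not a consequent, so this is a repeated phrase rather than a period.

repeated phrase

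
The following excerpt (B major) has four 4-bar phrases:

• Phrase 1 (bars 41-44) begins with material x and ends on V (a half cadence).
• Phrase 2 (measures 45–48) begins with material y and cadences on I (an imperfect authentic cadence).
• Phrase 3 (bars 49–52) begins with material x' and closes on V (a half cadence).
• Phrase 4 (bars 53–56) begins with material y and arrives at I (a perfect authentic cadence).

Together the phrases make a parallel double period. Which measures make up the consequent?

In a double period the first pair of phrases (ending imperfect authentic cadence) is the large antecedent and the second pair (ending perfect authentic cadence) is the large consequent; the consequent is measures 49–56.

measures 49–56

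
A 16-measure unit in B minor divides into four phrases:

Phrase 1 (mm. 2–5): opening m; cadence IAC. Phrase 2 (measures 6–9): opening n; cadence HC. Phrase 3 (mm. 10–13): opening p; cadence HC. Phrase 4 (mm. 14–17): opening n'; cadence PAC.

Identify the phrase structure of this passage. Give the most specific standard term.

contrasting double period

Four phrases in two halves: the first half (bars 2–9) ends with a half cadence, the second (measures 10–17) with a perfect authentic cadence — a large antecedent–consequent pair, i.e. a double period.
Phrase 3 begins with different material from phrase 1, making it contrasting.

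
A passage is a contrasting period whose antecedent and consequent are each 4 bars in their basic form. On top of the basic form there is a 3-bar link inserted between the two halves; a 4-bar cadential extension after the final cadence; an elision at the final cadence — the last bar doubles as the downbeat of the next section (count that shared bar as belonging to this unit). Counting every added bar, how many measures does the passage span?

Basic contrasting period: 4 + 4 = 8 bars.
8 (basic form) + 3 (link) + 4 (cadential extension) = 15.
The elision shares a bar with the next section but does not change this unit's count.

15 measures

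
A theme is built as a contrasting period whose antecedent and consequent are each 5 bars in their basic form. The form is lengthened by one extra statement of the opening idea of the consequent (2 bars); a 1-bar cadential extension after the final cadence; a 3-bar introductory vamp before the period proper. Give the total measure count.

Basic contrasting period: 5 + 5 = 10 bars.
10 (basic form) + 2 (extra statement) + 1 (cadential extension) + 3 (introduction) = 16.

16 measures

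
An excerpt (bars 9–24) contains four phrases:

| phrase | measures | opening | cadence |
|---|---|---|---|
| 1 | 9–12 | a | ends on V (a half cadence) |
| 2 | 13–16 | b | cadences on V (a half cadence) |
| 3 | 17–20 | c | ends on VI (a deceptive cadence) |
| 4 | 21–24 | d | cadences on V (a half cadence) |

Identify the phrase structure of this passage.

Phrase 4 ends with a half cadence, no stronger than phrase 2's half cadence, so the four phrases do not form a double period; nor do phrases 3–4 duplicate 1–2, so it is not a repeated period. With no phrase reaching a conclusive cadence, the passage is a phrase group.

phrase group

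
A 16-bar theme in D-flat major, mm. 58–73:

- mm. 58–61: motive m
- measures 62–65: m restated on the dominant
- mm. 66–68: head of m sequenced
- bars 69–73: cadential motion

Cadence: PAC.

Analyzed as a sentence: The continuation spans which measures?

After the presentation (measures 58–65), the continuation covers the fragmentation through the cadence: measures 66-73.

measures 66–73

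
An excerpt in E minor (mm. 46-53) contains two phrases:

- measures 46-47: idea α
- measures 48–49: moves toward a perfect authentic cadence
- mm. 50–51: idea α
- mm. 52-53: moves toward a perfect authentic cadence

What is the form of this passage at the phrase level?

repeated phrase

Both phrases have the same opening (α) and the same cadence (perfect authentic cadence): the second is a restatement, not a consequent, so this is a repeated phrase rather than a period.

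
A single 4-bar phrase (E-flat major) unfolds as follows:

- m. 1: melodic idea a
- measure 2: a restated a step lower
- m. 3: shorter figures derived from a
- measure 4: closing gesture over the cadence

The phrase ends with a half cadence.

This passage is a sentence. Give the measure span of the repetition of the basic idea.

The presentation of a sentence is the basic idea (m. 1) plus its repetition (m. 2); the repetition of the basic idea is therefore m. 2.

measures 2–2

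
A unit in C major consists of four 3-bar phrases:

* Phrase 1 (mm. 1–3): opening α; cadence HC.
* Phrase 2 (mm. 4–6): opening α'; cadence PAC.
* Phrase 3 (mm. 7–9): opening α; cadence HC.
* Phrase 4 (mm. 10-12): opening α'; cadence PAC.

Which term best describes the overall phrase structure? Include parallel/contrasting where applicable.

The cadence pattern HC–PAC–HC–PAC is weak–strong twice, and phrases 3–4 restate phrases 1–2: a period heard twice, not a double period (which would end weakly at phrase 2).

repeated period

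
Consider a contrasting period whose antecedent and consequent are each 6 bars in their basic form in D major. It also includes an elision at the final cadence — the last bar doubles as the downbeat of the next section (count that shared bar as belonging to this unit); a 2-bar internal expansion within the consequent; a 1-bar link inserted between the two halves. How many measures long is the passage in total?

15 measures

Basic contrasting period: 6 + 6 = 12 bars.
12 (basic form) + 2 (internal expansion) + 1 (link) = 15.
The elision shares a bar with the next section but does not change this unit's count.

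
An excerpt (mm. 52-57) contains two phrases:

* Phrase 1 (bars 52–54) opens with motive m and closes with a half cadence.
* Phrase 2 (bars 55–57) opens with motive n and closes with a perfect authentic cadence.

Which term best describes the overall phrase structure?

contrasting period

Phrase 1 ends with a half cadence (weaker) and phrase 2 with a perfect authentic cadence (stronger): antecedent + consequent = a period.
The two phrases open with different material (m / n), so the period is contrasting.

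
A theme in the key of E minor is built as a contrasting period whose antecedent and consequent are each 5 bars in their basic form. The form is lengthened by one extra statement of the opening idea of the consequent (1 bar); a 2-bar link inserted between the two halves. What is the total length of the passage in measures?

13 measures

Basic contrasting period: 5 + 5 = 10 bars.
10 (basic form) + 1 (extra statement) + 2 (link) = 13.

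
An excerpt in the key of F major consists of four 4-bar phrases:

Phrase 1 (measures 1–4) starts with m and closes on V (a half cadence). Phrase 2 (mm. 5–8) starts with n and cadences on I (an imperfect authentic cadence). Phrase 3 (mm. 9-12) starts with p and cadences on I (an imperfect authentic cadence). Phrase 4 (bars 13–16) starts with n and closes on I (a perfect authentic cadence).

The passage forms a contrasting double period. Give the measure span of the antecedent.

In a double period the four phrases pair into a large antecedent (phrases 1–2, ending imperfect authentic cadence) and a large consequent (phrases 3–4, ending perfect authentic cadence). The antecedent spans bars 1–8.

measures 1–8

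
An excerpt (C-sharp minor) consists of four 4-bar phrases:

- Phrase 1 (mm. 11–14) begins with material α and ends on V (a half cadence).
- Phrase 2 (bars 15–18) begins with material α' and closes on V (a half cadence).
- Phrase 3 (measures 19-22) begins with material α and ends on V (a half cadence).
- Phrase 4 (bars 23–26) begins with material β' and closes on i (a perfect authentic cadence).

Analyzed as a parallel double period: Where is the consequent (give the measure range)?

In a double period the four phrases pair into a large antecedent (phrases 1–2, ending half cadence) and a large consequent (phrases 3–4, ending perfect authentic cadence). The consequent spans bars 19–26.

measures 19–26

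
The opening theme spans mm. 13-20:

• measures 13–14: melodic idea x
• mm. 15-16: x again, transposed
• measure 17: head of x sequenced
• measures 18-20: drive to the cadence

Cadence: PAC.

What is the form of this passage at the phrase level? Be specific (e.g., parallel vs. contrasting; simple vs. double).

Basic idea (mm. 13–14) + its repetition (measures 15-16) form the presentation; fragmentation and cadence (mm. 17-20) form the continuation — the 8-bar whole is a sentence.

sentence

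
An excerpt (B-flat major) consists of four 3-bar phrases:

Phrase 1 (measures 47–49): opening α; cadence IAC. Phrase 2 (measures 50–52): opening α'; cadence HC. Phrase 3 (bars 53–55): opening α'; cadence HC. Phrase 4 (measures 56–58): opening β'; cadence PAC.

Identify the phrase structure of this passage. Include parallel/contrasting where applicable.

Four phrases in two halves: the first half (measures 47-52) ends with a half cadence, the second (bars 53–58) with a perfect authentic cadence — a large antecedent–consequent pair, i.e. a double period.
Phrase 3 begins with the same material as phrase 1, making it parallel.

parallel double period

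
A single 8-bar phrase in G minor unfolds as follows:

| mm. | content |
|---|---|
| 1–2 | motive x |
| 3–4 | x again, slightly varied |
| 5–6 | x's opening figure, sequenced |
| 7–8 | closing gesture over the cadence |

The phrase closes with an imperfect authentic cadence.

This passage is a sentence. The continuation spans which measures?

After the presentation (mm. 1–4), the continuation covers the fragmentation through the cadence: mm. 5–8.

measures 5–8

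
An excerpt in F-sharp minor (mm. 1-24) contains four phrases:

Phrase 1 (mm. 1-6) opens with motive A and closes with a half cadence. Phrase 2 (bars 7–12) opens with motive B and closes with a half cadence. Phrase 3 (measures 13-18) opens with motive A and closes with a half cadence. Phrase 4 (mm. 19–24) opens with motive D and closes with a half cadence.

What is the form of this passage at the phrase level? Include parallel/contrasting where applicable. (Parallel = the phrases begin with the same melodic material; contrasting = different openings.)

Phrase 4 ends with a half cadence, no stronger than phrase 2's half cadence, so the four phrases do not form a double period; nor do phrases 3–4 duplicate 1–2, so it is not a repeated period. With no phrase reaching a conclusive cadence, the passage is a phrase group.

phrase group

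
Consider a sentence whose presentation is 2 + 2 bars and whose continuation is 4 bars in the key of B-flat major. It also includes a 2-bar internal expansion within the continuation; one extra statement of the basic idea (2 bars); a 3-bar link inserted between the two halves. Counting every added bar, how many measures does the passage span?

15 measures

Basic sentence: 2 + 2 + 4 = 8 bars.
8 (basic form) + 2 (internal expansion) + 2 (extra statement) + 3 (link) = 15.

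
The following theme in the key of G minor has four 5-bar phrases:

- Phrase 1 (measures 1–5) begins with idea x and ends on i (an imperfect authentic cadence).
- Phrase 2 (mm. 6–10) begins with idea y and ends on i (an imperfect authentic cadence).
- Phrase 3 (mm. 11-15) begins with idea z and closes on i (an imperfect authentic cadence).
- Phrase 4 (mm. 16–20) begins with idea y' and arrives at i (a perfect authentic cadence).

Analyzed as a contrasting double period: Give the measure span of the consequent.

measures 11–20

In a double period the four phrases pair into a large antecedent (phrases 1–2, ending imperfect authentic cadence) and a large consequent (phrases 3–4, ending perfect authentic cadence). The consequent spans mm. 11–20.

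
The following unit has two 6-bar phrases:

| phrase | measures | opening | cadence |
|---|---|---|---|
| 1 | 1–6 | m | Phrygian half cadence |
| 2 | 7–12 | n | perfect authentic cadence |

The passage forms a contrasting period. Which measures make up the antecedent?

measures 1–6

The phrase ending with the weaker cadence (Phrygian half cadence) is the antecedent; the one ending more conclusively (perfect authentic cadence) is the consequent. The antecedent is measures 1–6.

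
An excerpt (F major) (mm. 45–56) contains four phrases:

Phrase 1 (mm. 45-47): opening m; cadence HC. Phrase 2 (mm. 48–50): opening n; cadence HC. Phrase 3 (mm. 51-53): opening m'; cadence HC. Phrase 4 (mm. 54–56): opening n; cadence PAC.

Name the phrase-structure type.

Four phrases in two halves: the first half (measures 45–50) ends with a half cadence, the second (mm. 51–56) with a perfect authentic cadence — a large antecedent–consequent pair, i.e. a double period.
Phrase 3 begins with the same material as phrase 1, making it parallel.

parallel double period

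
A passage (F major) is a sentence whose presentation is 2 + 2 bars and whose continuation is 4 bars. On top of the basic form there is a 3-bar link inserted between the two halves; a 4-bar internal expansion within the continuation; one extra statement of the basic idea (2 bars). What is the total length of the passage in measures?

Basic sentence: 2 + 2 + 4 = 8 bars.
8 (basic form) + 3 (link) + 4 (internal expansion) + 2 (extra statement) = 17.

17 measures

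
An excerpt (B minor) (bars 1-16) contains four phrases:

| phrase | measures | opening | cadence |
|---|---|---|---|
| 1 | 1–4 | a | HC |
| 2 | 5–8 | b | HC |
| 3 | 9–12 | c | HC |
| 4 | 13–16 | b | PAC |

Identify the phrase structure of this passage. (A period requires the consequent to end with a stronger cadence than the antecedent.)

Four phrases in two halves: the first half (mm. 1–8) ends with a half cadence, the second (bars 9–16) with a perfect authentic cadence — a large antecedent–consequent pair, i.e. a double period.
Phrase 3 begins with different material from phrase 1, making it contrasting.

contrasting double period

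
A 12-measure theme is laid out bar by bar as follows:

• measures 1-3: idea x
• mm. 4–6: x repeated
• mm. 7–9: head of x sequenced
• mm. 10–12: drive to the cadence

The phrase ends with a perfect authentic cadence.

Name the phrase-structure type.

sentence

Basic idea (mm. 1-3) + its repetition (mm. 4-6) form the presentation; fragmentation and cadence (mm. 7–12) form the continuation — the 12-bar whole is a sentence.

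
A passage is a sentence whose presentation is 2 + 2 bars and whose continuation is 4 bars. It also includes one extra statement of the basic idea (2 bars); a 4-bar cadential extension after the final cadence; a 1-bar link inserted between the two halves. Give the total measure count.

15 measures

Basic sentence: 2 + 2 + 4 = 8 bars.
8 (basic form) + 2 (extra statement) + 4 (cadential extension) + 1 (link) = 15.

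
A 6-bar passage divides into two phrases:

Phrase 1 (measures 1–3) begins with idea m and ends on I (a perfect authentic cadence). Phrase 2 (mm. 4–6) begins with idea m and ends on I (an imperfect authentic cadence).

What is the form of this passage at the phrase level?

The second phrase closes with an imperfect authentic cadence, which is not stronger than the first phrase's perfect authentic cadence; without a weak→strong cadential pair there is no antecedent–consequent relationship, so this is a phrase group rather than a period.

phrase group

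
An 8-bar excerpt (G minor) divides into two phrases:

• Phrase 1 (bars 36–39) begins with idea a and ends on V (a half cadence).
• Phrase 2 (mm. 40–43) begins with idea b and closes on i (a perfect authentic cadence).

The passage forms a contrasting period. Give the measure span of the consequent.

The antecedent is the phrase ending with the weaker cadence (half cadence, phrase 1) and the consequent the one ending more conclusively (perfect authentic cadence, phrase 2); the consequent is mm. 40-43.

measures 40–43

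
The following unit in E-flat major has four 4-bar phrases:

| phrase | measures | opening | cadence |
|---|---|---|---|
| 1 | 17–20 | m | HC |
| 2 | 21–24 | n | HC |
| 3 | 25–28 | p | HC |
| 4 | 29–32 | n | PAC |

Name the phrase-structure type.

contrasting double period

Four phrases in two halves: the first half (mm. 17–24) ends with a half cadence, the second (measures 25-32) with a perfect authentic cadence — a large antecedent–consequent pair, i.e. a double period.
Phrase 3 begins with different material from phrase 1, making it contrasting.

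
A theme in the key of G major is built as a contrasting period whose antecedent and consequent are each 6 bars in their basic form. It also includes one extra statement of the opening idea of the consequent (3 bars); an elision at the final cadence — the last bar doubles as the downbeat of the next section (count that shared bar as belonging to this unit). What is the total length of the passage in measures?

15 measures

Basic contrasting period: 6 + 6 = 12 bars.
12 (basic form) + 3 (extra statement) = 15.
The elision shares a bar with the next section but does not change this unit's count.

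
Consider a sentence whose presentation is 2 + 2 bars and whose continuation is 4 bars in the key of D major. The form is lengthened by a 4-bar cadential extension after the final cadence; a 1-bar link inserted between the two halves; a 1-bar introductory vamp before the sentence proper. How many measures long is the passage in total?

Basic sentence: 2 + 2 + 4 = 8 bars.
8 (basic form) + 4 (cadential extension) + 1 (link) + 1 (introduction) = 14.

14 measures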